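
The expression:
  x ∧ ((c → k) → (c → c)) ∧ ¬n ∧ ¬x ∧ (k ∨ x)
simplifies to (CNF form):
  False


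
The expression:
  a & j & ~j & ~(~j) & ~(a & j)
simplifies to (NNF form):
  False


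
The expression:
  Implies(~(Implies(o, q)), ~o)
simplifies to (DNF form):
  q | ~o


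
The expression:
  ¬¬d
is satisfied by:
  {d: True}


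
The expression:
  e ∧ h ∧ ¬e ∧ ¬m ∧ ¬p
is never true.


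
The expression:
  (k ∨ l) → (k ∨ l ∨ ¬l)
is always true.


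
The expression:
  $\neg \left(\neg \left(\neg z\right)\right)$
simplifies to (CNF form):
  $\neg z$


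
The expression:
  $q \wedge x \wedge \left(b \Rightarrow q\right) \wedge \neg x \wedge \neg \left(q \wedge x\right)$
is never true.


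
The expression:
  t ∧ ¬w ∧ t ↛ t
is never true.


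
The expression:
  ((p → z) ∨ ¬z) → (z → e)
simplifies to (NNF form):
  e ∨ ¬z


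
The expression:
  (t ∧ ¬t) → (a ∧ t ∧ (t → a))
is always true.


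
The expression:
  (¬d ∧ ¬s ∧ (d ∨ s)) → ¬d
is always true.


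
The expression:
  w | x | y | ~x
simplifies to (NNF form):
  True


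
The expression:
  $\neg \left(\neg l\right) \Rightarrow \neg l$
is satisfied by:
  {l: False}


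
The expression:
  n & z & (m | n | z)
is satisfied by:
  {z: True, n: True}


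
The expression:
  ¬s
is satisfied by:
  {s: False}


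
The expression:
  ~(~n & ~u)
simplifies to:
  n | u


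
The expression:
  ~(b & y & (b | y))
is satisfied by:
  {y: False, b: False}
  {b: True, y: False}
  {y: True, b: False}


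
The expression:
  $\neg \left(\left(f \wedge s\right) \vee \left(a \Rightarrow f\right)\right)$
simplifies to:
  $a \wedge \neg f$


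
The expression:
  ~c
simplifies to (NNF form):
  ~c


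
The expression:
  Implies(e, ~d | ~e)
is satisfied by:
  {e: False, d: False}
  {d: True, e: False}
  {e: True, d: False}


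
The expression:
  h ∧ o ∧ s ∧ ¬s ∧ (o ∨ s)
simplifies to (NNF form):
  False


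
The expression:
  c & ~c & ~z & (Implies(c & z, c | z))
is never true.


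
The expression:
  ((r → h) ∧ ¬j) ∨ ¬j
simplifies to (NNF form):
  ¬j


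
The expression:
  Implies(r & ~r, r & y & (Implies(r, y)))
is always true.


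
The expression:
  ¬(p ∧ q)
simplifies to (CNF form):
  ¬p ∨ ¬q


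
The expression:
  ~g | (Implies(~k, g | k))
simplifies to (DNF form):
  True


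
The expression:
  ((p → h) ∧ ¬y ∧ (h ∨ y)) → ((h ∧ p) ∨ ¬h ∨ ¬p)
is always true.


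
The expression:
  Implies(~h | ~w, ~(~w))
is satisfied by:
  {w: True}


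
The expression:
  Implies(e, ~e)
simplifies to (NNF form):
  ~e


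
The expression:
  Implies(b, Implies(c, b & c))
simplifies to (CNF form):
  True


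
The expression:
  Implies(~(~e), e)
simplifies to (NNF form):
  True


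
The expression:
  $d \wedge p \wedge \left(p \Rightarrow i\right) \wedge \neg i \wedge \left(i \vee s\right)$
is never true.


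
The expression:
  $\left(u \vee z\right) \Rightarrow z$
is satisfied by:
  {z: True, u: False}
  {u: False, z: False}
  {u: True, z: True}


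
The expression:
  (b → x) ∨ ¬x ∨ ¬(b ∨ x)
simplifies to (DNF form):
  True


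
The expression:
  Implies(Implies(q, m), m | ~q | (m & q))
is always true.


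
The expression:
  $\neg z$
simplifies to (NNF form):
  $\neg z$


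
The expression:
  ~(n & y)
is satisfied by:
  {y: False, n: False}
  {n: True, y: False}
  {y: True, n: False}


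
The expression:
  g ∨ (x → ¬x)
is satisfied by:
  {g: True, x: False}
  {x: False, g: False}
  {x: True, g: True}


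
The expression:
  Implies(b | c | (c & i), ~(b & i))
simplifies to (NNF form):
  ~b | ~i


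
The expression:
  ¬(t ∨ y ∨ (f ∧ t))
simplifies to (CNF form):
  ¬t ∧ ¬y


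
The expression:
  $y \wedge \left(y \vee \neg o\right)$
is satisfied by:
  {y: True}


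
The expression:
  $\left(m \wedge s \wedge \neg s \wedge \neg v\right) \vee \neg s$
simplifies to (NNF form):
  $\neg s$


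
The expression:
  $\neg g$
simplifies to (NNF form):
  $\neg g$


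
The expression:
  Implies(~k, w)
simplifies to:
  k | w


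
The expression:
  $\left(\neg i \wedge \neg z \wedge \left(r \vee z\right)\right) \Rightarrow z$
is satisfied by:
  {i: True, z: True, r: False}
  {i: True, z: False, r: False}
  {z: True, i: False, r: False}
  {i: False, z: False, r: False}
  {i: True, r: True, z: True}
  {i: True, r: True, z: False}
  {r: True, z: True, i: False}


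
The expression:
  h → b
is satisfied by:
  {b: True, h: False}
  {h: False, b: False}
  {h: True, b: True}


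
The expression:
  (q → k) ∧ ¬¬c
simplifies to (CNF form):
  c ∧ (k ∨ ¬q)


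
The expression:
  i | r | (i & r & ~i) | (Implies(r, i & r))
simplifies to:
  True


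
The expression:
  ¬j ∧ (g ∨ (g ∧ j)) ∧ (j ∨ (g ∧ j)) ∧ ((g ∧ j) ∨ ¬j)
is never true.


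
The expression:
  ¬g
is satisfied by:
  {g: False}


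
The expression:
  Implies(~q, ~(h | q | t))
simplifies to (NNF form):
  q | (~h & ~t)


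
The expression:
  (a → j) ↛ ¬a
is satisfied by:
  {a: True, j: True}


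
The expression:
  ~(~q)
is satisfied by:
  {q: True}


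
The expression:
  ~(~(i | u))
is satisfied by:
  {i: True, u: True}
  {i: True, u: False}
  {u: True, i: False}


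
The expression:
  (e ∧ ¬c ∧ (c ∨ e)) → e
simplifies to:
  True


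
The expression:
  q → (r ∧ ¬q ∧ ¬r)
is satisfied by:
  {q: False}


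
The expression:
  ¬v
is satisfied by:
  {v: False}


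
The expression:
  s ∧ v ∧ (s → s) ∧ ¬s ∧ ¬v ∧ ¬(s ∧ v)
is never true.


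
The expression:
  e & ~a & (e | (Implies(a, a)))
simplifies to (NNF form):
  e & ~a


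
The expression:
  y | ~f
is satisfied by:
  {y: True, f: False}
  {f: False, y: False}
  {f: True, y: True}


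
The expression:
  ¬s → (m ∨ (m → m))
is always true.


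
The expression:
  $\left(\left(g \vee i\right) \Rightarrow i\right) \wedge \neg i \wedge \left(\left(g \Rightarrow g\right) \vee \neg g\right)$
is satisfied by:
  {g: False, i: False}


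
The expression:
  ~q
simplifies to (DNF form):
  ~q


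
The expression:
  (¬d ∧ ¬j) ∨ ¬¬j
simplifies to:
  j ∨ ¬d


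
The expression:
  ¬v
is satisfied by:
  {v: False}


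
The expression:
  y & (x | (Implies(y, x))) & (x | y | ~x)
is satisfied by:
  {x: True, y: True}


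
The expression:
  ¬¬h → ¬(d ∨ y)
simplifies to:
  (¬d ∧ ¬y) ∨ ¬h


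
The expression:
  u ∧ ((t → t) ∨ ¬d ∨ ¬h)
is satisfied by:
  {u: True}


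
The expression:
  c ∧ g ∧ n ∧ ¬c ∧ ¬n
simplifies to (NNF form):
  False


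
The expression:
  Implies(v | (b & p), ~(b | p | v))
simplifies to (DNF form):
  (~b & ~v) | (~p & ~v)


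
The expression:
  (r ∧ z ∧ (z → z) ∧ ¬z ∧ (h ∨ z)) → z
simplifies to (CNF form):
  True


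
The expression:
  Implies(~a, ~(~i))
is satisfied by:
  {i: True, a: True}
  {i: True, a: False}
  {a: True, i: False}


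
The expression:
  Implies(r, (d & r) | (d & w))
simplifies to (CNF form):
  d | ~r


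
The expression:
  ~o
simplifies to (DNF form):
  ~o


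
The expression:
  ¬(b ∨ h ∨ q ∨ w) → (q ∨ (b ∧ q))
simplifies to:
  b ∨ h ∨ q ∨ w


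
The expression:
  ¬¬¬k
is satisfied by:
  {k: False}


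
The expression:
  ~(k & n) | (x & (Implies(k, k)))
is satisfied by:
  {x: True, k: False, n: False}
  {k: False, n: False, x: False}
  {x: True, n: True, k: False}
  {n: True, k: False, x: False}
  {x: True, k: True, n: False}
  {k: True, x: False, n: False}
  {x: True, n: True, k: True}


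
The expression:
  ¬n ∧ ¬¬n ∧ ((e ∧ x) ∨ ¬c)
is never true.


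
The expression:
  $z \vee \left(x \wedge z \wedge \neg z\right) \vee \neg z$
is always true.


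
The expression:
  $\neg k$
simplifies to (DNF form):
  $\neg k$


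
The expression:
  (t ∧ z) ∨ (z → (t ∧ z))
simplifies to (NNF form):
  t ∨ ¬z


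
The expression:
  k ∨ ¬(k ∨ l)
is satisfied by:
  {k: True, l: False}
  {l: False, k: False}
  {l: True, k: True}


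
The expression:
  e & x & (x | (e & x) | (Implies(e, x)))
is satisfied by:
  {e: True, x: True}


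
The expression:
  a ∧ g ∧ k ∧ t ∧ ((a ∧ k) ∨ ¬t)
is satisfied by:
  {t: True, a: True, g: True, k: True}


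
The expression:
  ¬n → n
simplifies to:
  n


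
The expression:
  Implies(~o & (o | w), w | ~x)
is always true.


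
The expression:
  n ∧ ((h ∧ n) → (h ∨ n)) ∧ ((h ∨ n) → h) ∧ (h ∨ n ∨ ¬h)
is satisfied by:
  {h: True, n: True}


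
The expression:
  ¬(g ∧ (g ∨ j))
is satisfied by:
  {g: False}


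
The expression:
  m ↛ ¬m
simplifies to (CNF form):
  m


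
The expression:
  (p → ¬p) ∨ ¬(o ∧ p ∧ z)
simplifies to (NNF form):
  ¬o ∨ ¬p ∨ ¬z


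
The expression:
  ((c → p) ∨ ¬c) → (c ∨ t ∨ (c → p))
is always true.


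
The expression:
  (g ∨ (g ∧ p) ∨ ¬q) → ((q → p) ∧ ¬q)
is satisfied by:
  {g: False, q: False}
  {q: True, g: False}
  {g: True, q: False}


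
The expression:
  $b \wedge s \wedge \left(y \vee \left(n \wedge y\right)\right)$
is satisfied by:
  {b: True, y: True, s: True}


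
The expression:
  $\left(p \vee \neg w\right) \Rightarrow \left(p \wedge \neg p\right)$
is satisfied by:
  {w: True, p: False}


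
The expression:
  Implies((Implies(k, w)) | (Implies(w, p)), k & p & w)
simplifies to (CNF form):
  k & p & w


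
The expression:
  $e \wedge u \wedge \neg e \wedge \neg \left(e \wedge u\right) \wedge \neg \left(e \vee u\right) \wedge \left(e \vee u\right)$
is never true.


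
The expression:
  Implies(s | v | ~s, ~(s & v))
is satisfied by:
  {s: False, v: False}
  {v: True, s: False}
  {s: True, v: False}


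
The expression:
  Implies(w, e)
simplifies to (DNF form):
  e | ~w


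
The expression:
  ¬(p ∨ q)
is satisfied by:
  {q: False, p: False}


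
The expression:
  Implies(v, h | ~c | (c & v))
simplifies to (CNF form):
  True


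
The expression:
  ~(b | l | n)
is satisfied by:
  {n: False, l: False, b: False}


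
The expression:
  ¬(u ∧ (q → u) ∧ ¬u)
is always true.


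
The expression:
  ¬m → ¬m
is always true.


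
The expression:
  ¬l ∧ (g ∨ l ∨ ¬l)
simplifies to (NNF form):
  ¬l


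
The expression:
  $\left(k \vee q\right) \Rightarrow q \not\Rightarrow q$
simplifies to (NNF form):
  $\neg k \wedge \neg q$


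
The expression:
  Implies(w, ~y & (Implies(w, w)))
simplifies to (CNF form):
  ~w | ~y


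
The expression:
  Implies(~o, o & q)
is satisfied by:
  {o: True}


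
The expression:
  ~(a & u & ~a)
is always true.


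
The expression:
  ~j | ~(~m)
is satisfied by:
  {m: True, j: False}
  {j: False, m: False}
  {j: True, m: True}


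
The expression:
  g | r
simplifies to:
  g | r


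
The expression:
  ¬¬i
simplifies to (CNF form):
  i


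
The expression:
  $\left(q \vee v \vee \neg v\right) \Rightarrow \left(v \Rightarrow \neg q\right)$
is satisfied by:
  {v: False, q: False}
  {q: True, v: False}
  {v: True, q: False}


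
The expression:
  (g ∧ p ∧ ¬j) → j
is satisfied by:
  {j: True, p: False, g: False}
  {p: False, g: False, j: False}
  {j: True, g: True, p: False}
  {g: True, p: False, j: False}
  {j: True, p: True, g: False}
  {p: True, j: False, g: False}
  {j: True, g: True, p: True}


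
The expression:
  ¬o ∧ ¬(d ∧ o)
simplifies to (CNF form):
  ¬o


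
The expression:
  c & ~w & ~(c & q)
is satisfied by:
  {c: True, q: False, w: False}


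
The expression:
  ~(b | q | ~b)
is never true.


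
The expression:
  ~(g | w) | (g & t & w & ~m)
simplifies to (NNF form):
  (g | ~w) & (t | ~w) & (w | ~g) & (~m | ~w)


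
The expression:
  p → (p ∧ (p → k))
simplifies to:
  k ∨ ¬p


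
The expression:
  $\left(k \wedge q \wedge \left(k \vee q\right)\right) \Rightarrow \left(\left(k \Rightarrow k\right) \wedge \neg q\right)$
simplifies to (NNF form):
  $\neg k \vee \neg q$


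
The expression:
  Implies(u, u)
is always true.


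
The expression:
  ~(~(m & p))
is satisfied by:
  {m: True, p: True}


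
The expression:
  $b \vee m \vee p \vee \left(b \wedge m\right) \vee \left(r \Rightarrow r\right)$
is always true.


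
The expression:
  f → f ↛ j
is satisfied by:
  {j: False, f: False}
  {f: True, j: False}
  {j: True, f: False}


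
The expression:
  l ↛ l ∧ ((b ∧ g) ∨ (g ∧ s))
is never true.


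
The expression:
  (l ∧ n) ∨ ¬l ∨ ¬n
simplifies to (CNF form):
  True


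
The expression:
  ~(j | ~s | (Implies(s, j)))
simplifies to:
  s & ~j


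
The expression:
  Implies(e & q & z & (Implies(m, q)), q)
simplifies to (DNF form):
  True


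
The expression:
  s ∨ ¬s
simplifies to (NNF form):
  True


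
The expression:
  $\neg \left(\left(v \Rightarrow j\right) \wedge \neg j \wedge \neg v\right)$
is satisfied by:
  {v: True, j: True}
  {v: True, j: False}
  {j: True, v: False}


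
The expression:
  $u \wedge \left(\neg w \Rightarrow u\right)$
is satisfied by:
  {u: True}


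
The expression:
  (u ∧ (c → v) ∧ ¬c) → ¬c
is always true.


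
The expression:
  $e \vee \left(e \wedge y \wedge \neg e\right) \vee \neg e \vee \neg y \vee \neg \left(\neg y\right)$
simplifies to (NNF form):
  $\text{True}$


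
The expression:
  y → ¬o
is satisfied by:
  {o: False, y: False}
  {y: True, o: False}
  {o: True, y: False}


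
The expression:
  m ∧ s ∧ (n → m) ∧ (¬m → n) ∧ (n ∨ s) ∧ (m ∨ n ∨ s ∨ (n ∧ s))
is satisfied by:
  {m: True, s: True}


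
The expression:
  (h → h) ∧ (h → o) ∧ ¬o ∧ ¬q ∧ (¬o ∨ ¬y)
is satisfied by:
  {q: False, o: False, h: False}


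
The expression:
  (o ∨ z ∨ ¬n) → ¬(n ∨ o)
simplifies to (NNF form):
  ¬o ∧ (¬n ∨ ¬z)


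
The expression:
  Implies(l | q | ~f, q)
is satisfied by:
  {q: True, f: True, l: False}
  {q: True, f: False, l: False}
  {q: True, l: True, f: True}
  {q: True, l: True, f: False}
  {f: True, l: False, q: False}


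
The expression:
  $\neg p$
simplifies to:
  $\neg p$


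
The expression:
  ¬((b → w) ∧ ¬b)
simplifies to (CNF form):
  b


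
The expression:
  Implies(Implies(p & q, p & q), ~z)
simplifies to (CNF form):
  ~z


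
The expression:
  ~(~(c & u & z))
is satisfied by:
  {c: True, z: True, u: True}


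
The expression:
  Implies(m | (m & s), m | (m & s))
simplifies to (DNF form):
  True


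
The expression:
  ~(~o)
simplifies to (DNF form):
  o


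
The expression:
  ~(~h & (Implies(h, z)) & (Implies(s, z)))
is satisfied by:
  {h: True, s: True, z: False}
  {h: True, z: False, s: False}
  {h: True, s: True, z: True}
  {h: True, z: True, s: False}
  {s: True, z: False, h: False}


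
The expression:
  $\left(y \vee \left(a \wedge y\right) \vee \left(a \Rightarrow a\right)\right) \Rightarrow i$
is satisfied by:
  {i: True}


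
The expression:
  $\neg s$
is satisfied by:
  {s: False}


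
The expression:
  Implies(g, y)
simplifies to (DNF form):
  y | ~g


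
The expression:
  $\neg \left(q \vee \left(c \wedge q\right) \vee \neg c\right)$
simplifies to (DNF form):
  $c \wedge \neg q$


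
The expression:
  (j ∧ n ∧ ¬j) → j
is always true.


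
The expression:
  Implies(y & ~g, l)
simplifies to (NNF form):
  g | l | ~y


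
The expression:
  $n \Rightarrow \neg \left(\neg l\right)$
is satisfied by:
  {l: True, n: False}
  {n: False, l: False}
  {n: True, l: True}


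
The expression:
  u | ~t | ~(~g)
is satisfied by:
  {u: True, g: True, t: False}
  {u: True, g: False, t: False}
  {g: True, u: False, t: False}
  {u: False, g: False, t: False}
  {t: True, u: True, g: True}
  {t: True, u: True, g: False}
  {t: True, g: True, u: False}


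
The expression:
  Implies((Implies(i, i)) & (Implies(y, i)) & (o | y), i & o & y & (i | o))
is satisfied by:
  {o: False, i: False, y: False}
  {y: True, o: False, i: False}
  {i: True, o: False, y: False}
  {y: True, o: True, i: False}
  {y: True, i: True, o: True}


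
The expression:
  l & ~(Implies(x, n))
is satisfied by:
  {x: True, l: True, n: False}


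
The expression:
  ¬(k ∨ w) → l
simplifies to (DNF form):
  k ∨ l ∨ w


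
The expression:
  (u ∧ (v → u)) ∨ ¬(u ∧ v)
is always true.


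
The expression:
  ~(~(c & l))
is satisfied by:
  {c: True, l: True}


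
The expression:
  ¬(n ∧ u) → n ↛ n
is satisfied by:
  {u: True, n: True}


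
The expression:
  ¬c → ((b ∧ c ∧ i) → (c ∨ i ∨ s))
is always true.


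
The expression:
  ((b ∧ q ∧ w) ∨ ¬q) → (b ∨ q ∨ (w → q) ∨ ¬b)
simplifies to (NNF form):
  True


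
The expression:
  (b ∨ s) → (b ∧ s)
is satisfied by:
  {s: False, b: False}
  {b: True, s: True}


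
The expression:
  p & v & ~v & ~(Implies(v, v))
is never true.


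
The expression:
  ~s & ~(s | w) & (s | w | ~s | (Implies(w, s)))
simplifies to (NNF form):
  ~s & ~w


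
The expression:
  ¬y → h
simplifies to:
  h ∨ y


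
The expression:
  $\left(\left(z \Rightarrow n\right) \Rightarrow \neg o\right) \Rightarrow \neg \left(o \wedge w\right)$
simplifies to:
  $n \vee \neg o \vee \neg w \vee \neg z$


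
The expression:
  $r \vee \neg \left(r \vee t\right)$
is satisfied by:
  {r: True, t: False}
  {t: False, r: False}
  {t: True, r: True}


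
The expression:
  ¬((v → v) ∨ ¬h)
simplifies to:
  False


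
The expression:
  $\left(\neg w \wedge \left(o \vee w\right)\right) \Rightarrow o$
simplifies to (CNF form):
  $\text{True}$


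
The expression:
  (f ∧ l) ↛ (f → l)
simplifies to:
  False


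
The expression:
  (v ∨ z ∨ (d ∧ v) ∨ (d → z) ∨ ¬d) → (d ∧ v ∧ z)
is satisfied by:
  {d: True, v: False, z: False}
  {z: True, v: True, d: True}


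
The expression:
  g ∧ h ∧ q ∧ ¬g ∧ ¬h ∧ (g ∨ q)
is never true.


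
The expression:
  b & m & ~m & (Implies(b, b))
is never true.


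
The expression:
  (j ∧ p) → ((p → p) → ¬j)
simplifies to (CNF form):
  ¬j ∨ ¬p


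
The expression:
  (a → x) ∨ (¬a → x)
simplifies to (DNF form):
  True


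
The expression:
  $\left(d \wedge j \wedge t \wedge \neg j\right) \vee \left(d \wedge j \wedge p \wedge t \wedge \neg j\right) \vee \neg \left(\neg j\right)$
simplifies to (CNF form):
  $j$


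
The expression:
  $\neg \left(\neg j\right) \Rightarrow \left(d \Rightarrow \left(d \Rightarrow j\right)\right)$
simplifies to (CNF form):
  $\text{True}$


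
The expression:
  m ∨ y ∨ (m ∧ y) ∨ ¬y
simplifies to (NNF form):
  True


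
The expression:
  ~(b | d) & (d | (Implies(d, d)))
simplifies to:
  ~b & ~d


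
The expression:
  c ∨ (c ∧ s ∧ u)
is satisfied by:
  {c: True}


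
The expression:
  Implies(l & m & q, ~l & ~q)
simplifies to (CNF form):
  ~l | ~m | ~q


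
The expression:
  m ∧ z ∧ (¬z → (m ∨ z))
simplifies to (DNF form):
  m ∧ z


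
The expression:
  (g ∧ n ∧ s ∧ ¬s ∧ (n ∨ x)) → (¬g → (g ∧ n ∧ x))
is always true.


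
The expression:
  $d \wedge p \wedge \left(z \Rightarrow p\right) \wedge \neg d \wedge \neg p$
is never true.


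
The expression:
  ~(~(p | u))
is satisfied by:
  {u: True, p: True}
  {u: True, p: False}
  {p: True, u: False}


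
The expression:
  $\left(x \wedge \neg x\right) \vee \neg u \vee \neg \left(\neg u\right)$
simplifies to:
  $\text{True}$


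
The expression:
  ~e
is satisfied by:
  {e: False}


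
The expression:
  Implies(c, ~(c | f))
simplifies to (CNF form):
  ~c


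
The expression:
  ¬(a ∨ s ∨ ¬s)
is never true.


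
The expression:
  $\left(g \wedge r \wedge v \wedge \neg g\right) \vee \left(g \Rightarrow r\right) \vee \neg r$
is always true.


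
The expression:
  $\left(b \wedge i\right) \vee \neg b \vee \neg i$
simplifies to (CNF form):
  $\text{True}$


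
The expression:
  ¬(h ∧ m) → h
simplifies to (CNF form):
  h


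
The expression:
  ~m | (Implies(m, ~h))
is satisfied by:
  {h: False, m: False}
  {m: True, h: False}
  {h: True, m: False}


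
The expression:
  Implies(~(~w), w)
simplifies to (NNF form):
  True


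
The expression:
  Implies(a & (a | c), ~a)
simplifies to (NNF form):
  ~a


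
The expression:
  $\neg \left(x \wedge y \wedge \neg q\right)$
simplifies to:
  $q \vee \neg x \vee \neg y$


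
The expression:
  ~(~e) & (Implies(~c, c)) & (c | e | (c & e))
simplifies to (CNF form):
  c & e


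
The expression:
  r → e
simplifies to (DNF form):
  e ∨ ¬r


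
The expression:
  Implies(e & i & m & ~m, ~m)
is always true.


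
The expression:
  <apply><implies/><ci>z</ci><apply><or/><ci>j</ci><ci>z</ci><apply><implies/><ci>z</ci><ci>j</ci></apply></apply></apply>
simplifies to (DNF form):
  <true/>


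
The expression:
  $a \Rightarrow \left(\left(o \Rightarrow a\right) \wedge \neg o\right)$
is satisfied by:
  {o: False, a: False}
  {a: True, o: False}
  {o: True, a: False}


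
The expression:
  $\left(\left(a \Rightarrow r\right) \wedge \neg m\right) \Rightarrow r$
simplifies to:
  $a \vee m \vee r$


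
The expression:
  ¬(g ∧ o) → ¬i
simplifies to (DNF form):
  (g ∧ o) ∨ ¬i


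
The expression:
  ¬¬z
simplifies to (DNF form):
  z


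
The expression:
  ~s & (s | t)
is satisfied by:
  {t: True, s: False}


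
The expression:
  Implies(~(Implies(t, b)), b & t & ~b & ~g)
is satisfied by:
  {b: True, t: False}
  {t: False, b: False}
  {t: True, b: True}


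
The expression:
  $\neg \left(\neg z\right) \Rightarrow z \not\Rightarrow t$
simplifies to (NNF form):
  $\neg t \vee \neg z$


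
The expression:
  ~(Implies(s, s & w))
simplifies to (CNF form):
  s & ~w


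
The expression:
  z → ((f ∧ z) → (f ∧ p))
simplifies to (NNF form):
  p ∨ ¬f ∨ ¬z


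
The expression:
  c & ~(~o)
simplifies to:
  c & o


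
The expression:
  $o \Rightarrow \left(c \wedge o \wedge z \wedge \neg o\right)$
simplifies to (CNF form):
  $\neg o$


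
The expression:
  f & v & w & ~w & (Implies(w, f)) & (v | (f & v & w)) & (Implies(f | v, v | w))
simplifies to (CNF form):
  False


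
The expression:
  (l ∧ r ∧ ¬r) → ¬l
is always true.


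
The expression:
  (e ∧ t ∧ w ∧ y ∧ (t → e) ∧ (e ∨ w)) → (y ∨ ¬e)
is always true.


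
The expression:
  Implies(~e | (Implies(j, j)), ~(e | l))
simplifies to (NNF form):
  ~e & ~l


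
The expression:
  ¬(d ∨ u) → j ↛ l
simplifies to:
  d ∨ u ∨ (j ∧ ¬l)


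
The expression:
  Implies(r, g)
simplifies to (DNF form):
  g | ~r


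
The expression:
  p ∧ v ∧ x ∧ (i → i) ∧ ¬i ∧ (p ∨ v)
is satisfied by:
  {p: True, x: True, v: True, i: False}


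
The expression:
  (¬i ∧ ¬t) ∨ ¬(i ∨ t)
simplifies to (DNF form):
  ¬i ∧ ¬t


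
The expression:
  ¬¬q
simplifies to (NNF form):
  q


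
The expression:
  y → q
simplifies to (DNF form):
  q ∨ ¬y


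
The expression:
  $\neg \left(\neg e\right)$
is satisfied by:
  {e: True}


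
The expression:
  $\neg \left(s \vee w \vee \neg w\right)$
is never true.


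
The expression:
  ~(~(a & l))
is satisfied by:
  {a: True, l: True}


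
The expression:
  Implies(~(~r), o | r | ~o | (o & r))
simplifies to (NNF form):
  True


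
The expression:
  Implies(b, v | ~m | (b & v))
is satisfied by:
  {v: True, m: False, b: False}
  {m: False, b: False, v: False}
  {b: True, v: True, m: False}
  {b: True, m: False, v: False}
  {v: True, m: True, b: False}
  {m: True, v: False, b: False}
  {b: True, m: True, v: True}


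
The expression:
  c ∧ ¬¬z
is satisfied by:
  {c: True, z: True}


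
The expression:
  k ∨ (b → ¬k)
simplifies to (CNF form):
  True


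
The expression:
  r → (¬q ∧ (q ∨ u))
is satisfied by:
  {u: True, r: False, q: False}
  {u: False, r: False, q: False}
  {q: True, u: True, r: False}
  {q: True, u: False, r: False}
  {r: True, u: True, q: False}


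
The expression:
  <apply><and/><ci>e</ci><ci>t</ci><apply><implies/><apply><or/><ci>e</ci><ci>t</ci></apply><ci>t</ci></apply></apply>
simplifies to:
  <apply><and/><ci>e</ci><ci>t</ci></apply>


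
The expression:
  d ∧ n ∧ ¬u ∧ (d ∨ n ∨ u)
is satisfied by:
  {d: True, n: True, u: False}


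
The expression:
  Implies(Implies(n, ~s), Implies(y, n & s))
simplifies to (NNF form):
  ~y | (n & s)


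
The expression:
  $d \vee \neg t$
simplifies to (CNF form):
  $d \vee \neg t$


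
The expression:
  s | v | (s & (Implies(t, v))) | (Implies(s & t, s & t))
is always true.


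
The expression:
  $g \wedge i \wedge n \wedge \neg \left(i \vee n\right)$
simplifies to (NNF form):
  $\text{False}$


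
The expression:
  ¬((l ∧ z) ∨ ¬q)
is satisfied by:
  {q: True, l: False, z: False}
  {z: True, q: True, l: False}
  {l: True, q: True, z: False}


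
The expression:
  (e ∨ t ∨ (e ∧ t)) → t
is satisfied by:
  {t: True, e: False}
  {e: False, t: False}
  {e: True, t: True}


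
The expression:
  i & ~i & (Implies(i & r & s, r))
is never true.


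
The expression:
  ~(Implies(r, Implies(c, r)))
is never true.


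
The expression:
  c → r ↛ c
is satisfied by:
  {c: False}


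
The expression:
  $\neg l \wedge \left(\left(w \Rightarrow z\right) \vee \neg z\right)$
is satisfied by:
  {l: False}


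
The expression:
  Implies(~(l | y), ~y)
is always true.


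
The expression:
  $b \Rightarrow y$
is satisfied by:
  {y: True, b: False}
  {b: False, y: False}
  {b: True, y: True}


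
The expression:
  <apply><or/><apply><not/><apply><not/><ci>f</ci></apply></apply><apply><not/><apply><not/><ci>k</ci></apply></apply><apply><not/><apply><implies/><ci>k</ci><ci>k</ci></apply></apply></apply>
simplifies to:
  <apply><or/><ci>f</ci><ci>k</ci></apply>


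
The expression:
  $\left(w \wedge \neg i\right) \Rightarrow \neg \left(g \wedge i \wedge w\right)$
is always true.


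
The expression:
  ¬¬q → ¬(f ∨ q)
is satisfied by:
  {q: False}


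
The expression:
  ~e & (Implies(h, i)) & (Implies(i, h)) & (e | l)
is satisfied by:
  {l: True, e: False, h: False, i: False}
  {i: True, h: True, l: True, e: False}


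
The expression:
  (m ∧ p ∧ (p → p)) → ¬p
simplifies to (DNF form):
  ¬m ∨ ¬p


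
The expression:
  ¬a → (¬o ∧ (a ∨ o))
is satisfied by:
  {a: True}


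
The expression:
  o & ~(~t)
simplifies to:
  o & t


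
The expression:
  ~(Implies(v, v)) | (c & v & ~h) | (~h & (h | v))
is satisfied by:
  {v: True, h: False}


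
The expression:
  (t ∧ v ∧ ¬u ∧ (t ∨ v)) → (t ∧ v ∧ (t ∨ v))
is always true.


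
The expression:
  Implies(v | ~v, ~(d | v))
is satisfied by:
  {d: False, v: False}


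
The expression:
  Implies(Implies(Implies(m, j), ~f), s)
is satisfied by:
  {s: True, f: True, j: True, m: False}
  {s: True, f: True, j: False, m: False}
  {m: True, s: True, f: True, j: True}
  {m: True, s: True, f: True, j: False}
  {s: True, j: True, f: False, m: False}
  {s: True, j: False, f: False, m: False}
  {s: True, m: True, j: True, f: False}
  {s: True, m: True, j: False, f: False}
  {f: True, j: True, s: False, m: False}
  {f: True, s: False, j: False, m: False}
  {m: True, f: True, j: True, s: False}


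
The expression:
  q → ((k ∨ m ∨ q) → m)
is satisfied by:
  {m: True, q: False}
  {q: False, m: False}
  {q: True, m: True}


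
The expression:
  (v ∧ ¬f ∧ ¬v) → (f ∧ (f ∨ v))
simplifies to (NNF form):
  True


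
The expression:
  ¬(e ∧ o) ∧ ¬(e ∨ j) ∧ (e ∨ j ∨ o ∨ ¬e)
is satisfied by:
  {e: False, j: False}


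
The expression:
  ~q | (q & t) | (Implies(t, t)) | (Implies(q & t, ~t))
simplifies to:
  True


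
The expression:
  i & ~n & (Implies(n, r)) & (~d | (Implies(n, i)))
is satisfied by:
  {i: True, n: False}


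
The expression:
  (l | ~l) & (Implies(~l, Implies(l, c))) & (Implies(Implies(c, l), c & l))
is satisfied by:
  {c: True}


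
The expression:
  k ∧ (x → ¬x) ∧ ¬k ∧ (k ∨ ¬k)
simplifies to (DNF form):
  False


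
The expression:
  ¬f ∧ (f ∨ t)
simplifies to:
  t ∧ ¬f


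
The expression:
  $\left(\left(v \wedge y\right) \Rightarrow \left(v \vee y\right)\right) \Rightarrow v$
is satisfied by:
  {v: True}


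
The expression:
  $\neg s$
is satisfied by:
  {s: False}


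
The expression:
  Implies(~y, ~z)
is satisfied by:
  {y: True, z: False}
  {z: False, y: False}
  {z: True, y: True}


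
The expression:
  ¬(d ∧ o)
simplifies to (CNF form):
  ¬d ∨ ¬o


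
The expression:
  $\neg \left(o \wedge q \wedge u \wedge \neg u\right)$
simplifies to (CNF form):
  $\text{True}$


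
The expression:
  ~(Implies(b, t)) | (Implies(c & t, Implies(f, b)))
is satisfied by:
  {b: True, c: False, t: False, f: False}
  {b: False, c: False, t: False, f: False}
  {f: True, b: True, c: False, t: False}
  {f: True, b: False, c: False, t: False}
  {b: True, t: True, f: False, c: False}
  {t: True, f: False, c: False, b: False}
  {f: True, t: True, b: True, c: False}
  {f: True, t: True, b: False, c: False}
  {b: True, c: True, f: False, t: False}
  {c: True, f: False, t: False, b: False}
  {b: True, f: True, c: True, t: False}
  {f: True, c: True, b: False, t: False}
  {b: True, t: True, c: True, f: False}
  {t: True, c: True, f: False, b: False}
  {f: True, t: True, c: True, b: True}


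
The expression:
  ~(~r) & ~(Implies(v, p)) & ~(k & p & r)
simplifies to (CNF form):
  r & v & ~p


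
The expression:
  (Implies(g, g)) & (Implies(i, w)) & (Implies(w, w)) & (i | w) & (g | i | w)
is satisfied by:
  {w: True}


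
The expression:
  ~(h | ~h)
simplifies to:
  False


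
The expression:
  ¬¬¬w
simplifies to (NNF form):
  ¬w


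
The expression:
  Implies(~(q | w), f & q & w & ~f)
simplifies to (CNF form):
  q | w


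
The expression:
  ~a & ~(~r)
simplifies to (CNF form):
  r & ~a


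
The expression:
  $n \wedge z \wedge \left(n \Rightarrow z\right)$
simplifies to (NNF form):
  $n \wedge z$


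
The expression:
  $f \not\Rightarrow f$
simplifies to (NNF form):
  $\text{False}$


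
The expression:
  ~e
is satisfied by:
  {e: False}


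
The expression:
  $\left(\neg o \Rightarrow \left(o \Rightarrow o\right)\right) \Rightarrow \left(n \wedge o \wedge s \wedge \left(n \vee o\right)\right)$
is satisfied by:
  {s: True, o: True, n: True}


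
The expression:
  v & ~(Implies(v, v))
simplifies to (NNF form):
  False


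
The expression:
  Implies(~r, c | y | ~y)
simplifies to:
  True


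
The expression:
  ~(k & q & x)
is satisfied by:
  {k: False, q: False, x: False}
  {x: True, k: False, q: False}
  {q: True, k: False, x: False}
  {x: True, q: True, k: False}
  {k: True, x: False, q: False}
  {x: True, k: True, q: False}
  {q: True, k: True, x: False}


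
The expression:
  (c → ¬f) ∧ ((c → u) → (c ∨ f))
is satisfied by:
  {f: True, c: False}
  {c: True, f: False}


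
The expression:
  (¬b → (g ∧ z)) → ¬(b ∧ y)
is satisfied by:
  {y: False, b: False}
  {b: True, y: False}
  {y: True, b: False}


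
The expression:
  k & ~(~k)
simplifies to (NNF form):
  k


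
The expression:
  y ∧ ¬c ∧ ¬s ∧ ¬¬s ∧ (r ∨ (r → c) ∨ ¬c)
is never true.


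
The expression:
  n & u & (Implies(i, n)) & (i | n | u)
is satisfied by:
  {u: True, n: True}


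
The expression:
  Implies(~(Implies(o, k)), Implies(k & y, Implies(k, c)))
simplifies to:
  True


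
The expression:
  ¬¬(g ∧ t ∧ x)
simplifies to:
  g ∧ t ∧ x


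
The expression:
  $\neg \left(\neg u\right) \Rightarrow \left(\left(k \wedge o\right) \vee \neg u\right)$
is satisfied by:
  {o: True, k: True, u: False}
  {o: True, k: False, u: False}
  {k: True, o: False, u: False}
  {o: False, k: False, u: False}
  {o: True, u: True, k: True}


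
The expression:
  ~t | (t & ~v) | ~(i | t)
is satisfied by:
  {v: False, t: False}
  {t: True, v: False}
  {v: True, t: False}


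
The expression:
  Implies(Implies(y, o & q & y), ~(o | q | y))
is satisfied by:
  {y: True, o: False, q: False}
  {o: False, q: False, y: False}
  {y: True, q: True, o: False}
  {y: True, o: True, q: False}


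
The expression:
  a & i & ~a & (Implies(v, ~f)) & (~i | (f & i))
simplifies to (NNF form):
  False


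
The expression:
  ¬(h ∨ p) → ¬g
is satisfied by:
  {p: True, h: True, g: False}
  {p: True, g: False, h: False}
  {h: True, g: False, p: False}
  {h: False, g: False, p: False}
  {p: True, h: True, g: True}
  {p: True, g: True, h: False}
  {h: True, g: True, p: False}


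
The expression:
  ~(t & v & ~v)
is always true.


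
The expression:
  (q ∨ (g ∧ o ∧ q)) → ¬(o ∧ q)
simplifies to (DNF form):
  ¬o ∨ ¬q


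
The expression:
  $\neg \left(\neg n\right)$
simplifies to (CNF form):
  $n$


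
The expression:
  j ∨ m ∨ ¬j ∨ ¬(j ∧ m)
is always true.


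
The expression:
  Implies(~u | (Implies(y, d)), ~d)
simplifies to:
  ~d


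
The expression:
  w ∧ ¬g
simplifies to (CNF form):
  w ∧ ¬g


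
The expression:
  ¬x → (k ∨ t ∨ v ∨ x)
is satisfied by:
  {t: True, x: True, k: True, v: True}
  {t: True, x: True, k: True, v: False}
  {t: True, x: True, v: True, k: False}
  {t: True, x: True, v: False, k: False}
  {t: True, k: True, v: True, x: False}
  {t: True, k: True, v: False, x: False}
  {t: True, k: False, v: True, x: False}
  {t: True, k: False, v: False, x: False}
  {x: True, k: True, v: True, t: False}
  {x: True, k: True, v: False, t: False}
  {x: True, v: True, k: False, t: False}
  {x: True, v: False, k: False, t: False}
  {k: True, v: True, x: False, t: False}
  {k: True, x: False, v: False, t: False}
  {v: True, x: False, k: False, t: False}


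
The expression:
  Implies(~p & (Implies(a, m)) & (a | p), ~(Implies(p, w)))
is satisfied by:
  {p: True, m: False, a: False}
  {m: False, a: False, p: False}
  {a: True, p: True, m: False}
  {a: True, m: False, p: False}
  {p: True, m: True, a: False}
  {m: True, p: False, a: False}
  {a: True, m: True, p: True}


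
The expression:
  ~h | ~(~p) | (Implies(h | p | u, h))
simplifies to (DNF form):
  True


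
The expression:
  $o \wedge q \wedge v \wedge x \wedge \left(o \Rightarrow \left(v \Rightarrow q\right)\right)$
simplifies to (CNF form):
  $o \wedge q \wedge v \wedge x$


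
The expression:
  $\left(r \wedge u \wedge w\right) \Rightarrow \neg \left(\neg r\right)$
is always true.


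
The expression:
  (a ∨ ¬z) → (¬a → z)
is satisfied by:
  {a: True, z: True}
  {a: True, z: False}
  {z: True, a: False}


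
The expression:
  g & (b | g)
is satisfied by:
  {g: True}


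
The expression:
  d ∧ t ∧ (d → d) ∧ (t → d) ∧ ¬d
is never true.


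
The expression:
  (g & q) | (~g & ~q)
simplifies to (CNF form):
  (g | ~g) & (g | ~q) & (q | ~g) & (q | ~q)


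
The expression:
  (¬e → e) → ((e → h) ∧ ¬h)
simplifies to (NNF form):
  ¬e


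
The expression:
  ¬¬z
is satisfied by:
  {z: True}


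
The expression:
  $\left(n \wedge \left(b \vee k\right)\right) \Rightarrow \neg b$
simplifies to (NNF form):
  $\neg b \vee \neg n$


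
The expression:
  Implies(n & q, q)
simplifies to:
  True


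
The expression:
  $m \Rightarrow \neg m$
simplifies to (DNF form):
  $\neg m$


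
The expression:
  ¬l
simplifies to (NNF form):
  ¬l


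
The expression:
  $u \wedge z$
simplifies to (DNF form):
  $u \wedge z$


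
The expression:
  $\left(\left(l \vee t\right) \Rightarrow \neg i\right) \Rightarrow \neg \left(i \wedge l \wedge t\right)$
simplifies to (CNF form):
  $\text{True}$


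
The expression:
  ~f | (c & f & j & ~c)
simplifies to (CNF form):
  ~f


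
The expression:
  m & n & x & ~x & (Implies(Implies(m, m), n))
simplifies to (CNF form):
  False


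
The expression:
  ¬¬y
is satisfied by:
  {y: True}


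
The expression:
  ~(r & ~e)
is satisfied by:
  {e: True, r: False}
  {r: False, e: False}
  {r: True, e: True}


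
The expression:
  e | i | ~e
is always true.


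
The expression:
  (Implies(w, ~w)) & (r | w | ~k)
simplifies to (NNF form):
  ~w & (r | ~k)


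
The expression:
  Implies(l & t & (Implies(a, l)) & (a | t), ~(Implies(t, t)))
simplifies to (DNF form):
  ~l | ~t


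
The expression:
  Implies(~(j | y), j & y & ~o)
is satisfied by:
  {y: True, j: True}
  {y: True, j: False}
  {j: True, y: False}


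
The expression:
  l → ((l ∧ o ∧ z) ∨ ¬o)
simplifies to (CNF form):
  z ∨ ¬l ∨ ¬o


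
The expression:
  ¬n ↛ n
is always true.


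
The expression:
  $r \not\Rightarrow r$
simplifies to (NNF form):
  $\text{False}$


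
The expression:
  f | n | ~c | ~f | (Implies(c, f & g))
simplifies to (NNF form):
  True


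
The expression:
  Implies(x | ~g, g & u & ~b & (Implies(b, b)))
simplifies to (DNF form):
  (g & ~x) | (g & u & ~b) | (g & u & ~x) | (g & ~b & ~x)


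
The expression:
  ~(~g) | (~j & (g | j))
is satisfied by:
  {g: True}


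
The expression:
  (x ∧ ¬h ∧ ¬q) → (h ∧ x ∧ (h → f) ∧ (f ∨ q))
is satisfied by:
  {q: True, h: True, x: False}
  {q: True, h: False, x: False}
  {h: True, q: False, x: False}
  {q: False, h: False, x: False}
  {x: True, q: True, h: True}
  {x: True, q: True, h: False}
  {x: True, h: True, q: False}


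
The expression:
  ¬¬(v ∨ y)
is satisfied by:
  {y: True, v: True}
  {y: True, v: False}
  {v: True, y: False}


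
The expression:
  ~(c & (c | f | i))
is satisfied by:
  {c: False}


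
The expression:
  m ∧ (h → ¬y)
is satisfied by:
  {m: True, h: False, y: False}
  {m: True, y: True, h: False}
  {m: True, h: True, y: False}
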